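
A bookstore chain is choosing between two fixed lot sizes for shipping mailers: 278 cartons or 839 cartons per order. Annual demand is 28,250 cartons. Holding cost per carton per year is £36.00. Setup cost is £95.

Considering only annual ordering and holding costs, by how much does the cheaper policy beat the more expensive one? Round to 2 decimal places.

TC(Q) = (D/Q)S + (Q/2)H
TC(278) = (28,250/278)×95 + (278/2)×36 = £14,657.78
TC(839) = (28,250/839)×95 + (839/2)×36 = £18,300.75
|ΔTC| = |£14,657.78 − £18,300.75| = £3,642.97

£3,642.97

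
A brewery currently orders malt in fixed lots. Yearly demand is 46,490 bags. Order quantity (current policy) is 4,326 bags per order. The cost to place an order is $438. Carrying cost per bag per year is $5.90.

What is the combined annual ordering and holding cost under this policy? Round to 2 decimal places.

Ordering: D/Q × S = 46,490/4,326 × $438 = $4,707.03
Holding:  Q/2 × H = 4,326/2 × $5.9 = $12,761.70
Total = $4,707.03 + $12,761.70 = $17,468.73

$17,468.73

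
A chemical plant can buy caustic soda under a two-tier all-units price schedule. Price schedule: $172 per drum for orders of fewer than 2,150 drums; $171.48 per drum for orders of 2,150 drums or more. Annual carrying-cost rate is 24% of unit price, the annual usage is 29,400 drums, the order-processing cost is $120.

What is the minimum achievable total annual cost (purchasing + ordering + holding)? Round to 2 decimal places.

$5,073,866.68

H₁ = 24%×$172 = $41.2800;  H₂ = 24%×$171.48 = $41.1552
EOQ₁ = √(2×29,400×120/41.2800) = 413.44  (< 2,150, feasible at tier 1)
EOQ₂ = √(2×29,400×120/41.1552) = 414.06  (< 2,150 → use Q = 2,150 at tier-2 price)
TC(tier 1 (EOQ₁), Q≈413.4) = $5,073,866.68
TC(tier 2, Q≈2,150.0) = $5,087,394.77
Minimum at tier 1 (EOQ₁): $5,073,866.68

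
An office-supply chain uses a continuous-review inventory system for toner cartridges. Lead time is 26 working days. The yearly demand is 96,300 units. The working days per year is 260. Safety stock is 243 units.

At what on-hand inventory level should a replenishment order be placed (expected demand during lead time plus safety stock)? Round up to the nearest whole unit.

9,873 units

Daily demand d = 96,300 / 260 = 370.385 units/day
Demand during lead time = 370.385 × 26 = 9,630.00
Reorder point = 9,630.00 + 243 = 9,873.00 → round up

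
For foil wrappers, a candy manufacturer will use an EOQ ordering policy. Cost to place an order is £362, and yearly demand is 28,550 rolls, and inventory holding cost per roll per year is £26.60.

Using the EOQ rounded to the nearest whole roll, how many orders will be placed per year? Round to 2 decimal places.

32.37 orders per year

EOQ = √(2DS/H) = √(2 × 28,550 × 362 / 26.6)
    = √(777,075.19) ≈ 881.52 → Q = 882
N = D/Q = 28,550/882 ≈ 32.370 orders/yr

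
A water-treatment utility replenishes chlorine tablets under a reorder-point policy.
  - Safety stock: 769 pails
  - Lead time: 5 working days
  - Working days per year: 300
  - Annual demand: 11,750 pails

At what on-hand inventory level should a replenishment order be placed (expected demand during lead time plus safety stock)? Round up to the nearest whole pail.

965 pails

Daily demand d = 11,750 / 300 = 39.167 pails/day
Demand during lead time = 39.167 × 5 = 195.83
Reorder point = 195.83 + 769 = 964.83 → round up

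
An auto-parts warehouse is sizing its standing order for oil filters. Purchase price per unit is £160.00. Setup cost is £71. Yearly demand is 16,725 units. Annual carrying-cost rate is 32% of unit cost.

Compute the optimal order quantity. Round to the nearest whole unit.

Holding cost per unit per year: H = 32% × £160 = £51.2000
Optimal lot size Q* = (2 × 16,725 × £71 / £51.2)^½ ≈ 215.37

215 units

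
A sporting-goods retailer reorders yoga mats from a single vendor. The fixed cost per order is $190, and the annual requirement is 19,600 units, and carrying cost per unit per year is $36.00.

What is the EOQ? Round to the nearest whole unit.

455 units

Q* = √(2·D·S / H) = √(2·19,600·190 / 36) = √206,888.9 ≈ 454.85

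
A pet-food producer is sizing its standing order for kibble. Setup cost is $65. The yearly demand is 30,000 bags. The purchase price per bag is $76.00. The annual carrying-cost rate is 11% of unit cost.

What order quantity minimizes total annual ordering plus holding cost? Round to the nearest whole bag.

Holding cost per bag per year: H = 11% × $76 = $8.3600
Optimal lot size Q* = (2 × 30,000 × $65 / $8.36)^½ ≈ 683.01

683 bags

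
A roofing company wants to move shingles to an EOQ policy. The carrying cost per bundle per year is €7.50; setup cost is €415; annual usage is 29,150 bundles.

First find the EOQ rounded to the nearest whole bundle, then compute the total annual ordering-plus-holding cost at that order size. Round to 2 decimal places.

2DS/H = 2·29,150·415/7.5 = 3,225,933.33
EOQ = √3,225,933.33 ≈ 1,796.09 → Q = 1,796 bundles
Annual ordering cost = (D/Q)·S = (29,150/1,796) × 415 = €6,735.66
Annual holding cost  = (Q/2)·H = (1,796/2) × 7.5 = €6,735.00
Total = €6,735.66 + €6,735.00 = €13,470.66

€13,470.66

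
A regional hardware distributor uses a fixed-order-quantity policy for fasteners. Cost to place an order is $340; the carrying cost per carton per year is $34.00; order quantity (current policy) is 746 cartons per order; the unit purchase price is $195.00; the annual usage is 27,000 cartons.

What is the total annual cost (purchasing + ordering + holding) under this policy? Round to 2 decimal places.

Annual ordering cost = (D/Q)·S = (27,000/746) × 340 = $12,305.63
Annual holding cost  = (Q/2)·H = (746/2) × 34 = $12,682.00
Purchase cost = D·C = 27,000 × 195 = $5,265,000.00
Total = $12,305.63 + $12,682.00 + $5,265,000.00 = $5,289,987.63

$5,289,987.63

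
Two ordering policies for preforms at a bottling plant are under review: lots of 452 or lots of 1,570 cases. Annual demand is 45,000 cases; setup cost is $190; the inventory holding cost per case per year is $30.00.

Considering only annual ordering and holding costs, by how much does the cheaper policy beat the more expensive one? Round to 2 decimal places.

For each Q, cost = (D/Q)·S + (Q/2)·H.
TC(452) = (45,000/452)×190 + (452/2)×30 = $25,695.93
TC(1,570) = (45,000/1,570)×190 + (1,570/2)×30 = $28,995.86
Lots of 452 are cheaper by $3,299.93.

$3,299.93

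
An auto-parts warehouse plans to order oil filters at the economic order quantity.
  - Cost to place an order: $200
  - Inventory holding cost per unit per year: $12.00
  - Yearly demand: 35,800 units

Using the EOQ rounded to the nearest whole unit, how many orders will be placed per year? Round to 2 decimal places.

32.78 orders per year

Q* = √(2·D·S / H) = √(2·35,800·200 / 12) = √1,193,333.3 ≈ 1,092.40 → Q = 1,092
Orders per year = D/Q = 35,800 / 1,092 = 32.784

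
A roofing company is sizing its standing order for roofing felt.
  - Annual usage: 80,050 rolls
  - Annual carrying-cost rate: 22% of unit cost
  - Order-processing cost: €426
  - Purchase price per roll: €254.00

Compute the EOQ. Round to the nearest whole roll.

1,105 rolls

Holding cost per roll per year: H = 22% × €254 = €55.8800
2DS/H = 2·80,050·426/55.88 = 1,220,518.97
EOQ = √1,220,518.97 ≈ 1,104.77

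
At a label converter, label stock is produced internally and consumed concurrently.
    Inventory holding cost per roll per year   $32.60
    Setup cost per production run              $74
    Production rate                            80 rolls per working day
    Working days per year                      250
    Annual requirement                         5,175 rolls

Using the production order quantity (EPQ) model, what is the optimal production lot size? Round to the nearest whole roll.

178 rolls

d = 5,175/250 = 20.7000 rolls/day;  effective holding cost H(1 − d/p) = 32.6·(1 − 20.7000/80) = 24.16475
Q* = √(2DS / H_eff) = √(2·5,175·74 / 24.16475) ≈ 178.03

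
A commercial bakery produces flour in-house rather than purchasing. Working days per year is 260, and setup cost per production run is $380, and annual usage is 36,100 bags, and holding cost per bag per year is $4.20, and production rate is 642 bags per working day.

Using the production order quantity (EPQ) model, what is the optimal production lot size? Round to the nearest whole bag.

2,887 bags

d = 36,100/260 = 138.8462 bags/day;  effective holding cost H(1 − d/p) = 4.2·(1 − 138.8462/642) = 3.29166
Q* = √(2DS / H_eff) = √(2·36,100·380 / 3.29166) ≈ 2,887.04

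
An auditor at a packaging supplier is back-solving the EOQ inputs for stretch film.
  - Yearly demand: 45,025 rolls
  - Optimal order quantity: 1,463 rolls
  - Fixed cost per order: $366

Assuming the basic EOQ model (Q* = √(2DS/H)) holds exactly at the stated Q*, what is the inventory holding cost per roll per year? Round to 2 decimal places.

EOQ relation: Q² = 2DS/H, so rearrange for the unknown.
H = 2DS / Q² = 2 × 45,025 × 366 / 1,463² = 15.3984

$15.40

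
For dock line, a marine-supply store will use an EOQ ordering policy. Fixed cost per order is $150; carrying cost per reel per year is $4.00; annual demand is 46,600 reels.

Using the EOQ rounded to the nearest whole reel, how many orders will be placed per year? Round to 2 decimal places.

2DS/H = 2·46,600·150/4 = 3,495,000.00
EOQ = √3,495,000.00 ≈ 1,869.49 → Q = 1,869
Orders per year = D/Q = 46,600 / 1,869 = 24.933

24.93 orders per year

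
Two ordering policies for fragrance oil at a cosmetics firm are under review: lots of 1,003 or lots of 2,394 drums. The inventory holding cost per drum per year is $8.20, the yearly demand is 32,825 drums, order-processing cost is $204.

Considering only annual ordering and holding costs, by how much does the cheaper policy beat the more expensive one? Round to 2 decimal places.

$1,823.95

TC(Q) = (D/Q)S + (Q/2)H
TC(1,003) = (32,825/1,003)×204 + (1,003/2)×8.2 = $10,788.57
TC(2,394) = (32,825/2,394)×204 + (2,394/2)×8.2 = $12,612.52
|ΔTC| = |$10,788.57 − $12,612.52| = $1,823.95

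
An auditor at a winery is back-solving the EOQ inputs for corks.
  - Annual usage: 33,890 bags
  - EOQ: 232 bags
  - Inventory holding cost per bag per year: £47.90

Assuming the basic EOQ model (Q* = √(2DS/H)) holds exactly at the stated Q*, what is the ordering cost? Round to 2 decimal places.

Since Q* = (2DS/H)^½, squaring gives Q*²·H = 2DS.
S = Q²H / (2D) = 232² × 47.9 / (2 × 33,890) = 38.0373

£38.04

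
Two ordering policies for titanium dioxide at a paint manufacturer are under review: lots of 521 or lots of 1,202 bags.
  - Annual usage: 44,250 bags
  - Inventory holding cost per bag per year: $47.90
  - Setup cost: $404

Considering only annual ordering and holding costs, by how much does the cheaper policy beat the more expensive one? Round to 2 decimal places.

TC(Q) = (D/Q)S + (Q/2)H
TC(521) = (44,250/521)×404 + (521/2)×47.9 = $46,790.81
TC(1,202) = (44,250/1,202)×404 + (1,202/2)×47.9 = $43,660.61
Cheaper: Q = 1,202.  Difference = $3,130.20

$3,130.20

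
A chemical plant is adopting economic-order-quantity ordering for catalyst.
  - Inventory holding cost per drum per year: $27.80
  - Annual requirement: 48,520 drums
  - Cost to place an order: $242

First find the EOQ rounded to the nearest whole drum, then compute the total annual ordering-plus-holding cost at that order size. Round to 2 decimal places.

EOQ = √(2DS/H) = √(2 × 48,520 × 242 / 27.8)
    = √(844,736.69) ≈ 919.10 → Q = 919 drums
Orders/yr = 48,520/919 = 52.797; ordering cost = 52.797 × $242 = $12,776.76
Average inventory = 919/2 = 459.5; holding cost = 459.5 × $27.8 = $12,774.10
Total = $12,776.76 + $12,774.10 = $25,550.86

$25,550.86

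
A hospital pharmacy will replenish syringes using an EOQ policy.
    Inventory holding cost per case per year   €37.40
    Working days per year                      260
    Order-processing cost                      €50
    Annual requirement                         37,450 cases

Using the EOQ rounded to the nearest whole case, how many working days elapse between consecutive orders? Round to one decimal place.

EOQ = √(2DS/H) = √(2 × 37,450 × 50 / 37.4)
    = √(100,133.69) ≈ 316.44 → Q = 316 cases
T = Q/D × 260 days = 316/37,450 × 260 = 2.194 days

2.2 days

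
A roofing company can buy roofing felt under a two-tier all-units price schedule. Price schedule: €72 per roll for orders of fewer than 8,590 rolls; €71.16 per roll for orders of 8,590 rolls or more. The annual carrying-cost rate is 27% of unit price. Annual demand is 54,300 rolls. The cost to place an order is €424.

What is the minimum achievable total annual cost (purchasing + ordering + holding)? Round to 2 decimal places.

H₁ = 27%×€72 = €19.4400;  H₂ = 27%×€71.16 = €19.2132
EOQ₁ = √(2×54,300×424/19.4400) = 1,539.04  (< 8,590, feasible at tier 1)
EOQ₂ = √(2×54,300×424/19.2132) = 1,548.10  (< 8,590 → use Q = 8,590 at tier-2 price)
TC(tier 1 (EOQ₁), Q≈1,539.0) = €3,939,518.92
TC(tier 2, Q≈8,590.0) = €3,949,188.93
Minimum at tier 1 (EOQ₁): €3,939,518.92

€3,939,518.92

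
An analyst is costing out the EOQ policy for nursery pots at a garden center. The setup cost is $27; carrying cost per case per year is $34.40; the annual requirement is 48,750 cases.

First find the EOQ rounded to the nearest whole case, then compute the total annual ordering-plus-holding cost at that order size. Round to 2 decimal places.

EOQ = √(2DS/H) = √(2 × 48,750 × 27 / 34.4)
    = √(76,526.16) ≈ 276.63 → Q = 277 cases
Orders/yr = 48,750/277 = 175.993; ordering cost = 175.993 × $27 = $4,751.81
Average inventory = 277/2 = 138.5; holding cost = 138.5 × $34.4 = $4,764.40
Total = $4,751.81 + $4,764.40 = $9,516.21

$9,516.21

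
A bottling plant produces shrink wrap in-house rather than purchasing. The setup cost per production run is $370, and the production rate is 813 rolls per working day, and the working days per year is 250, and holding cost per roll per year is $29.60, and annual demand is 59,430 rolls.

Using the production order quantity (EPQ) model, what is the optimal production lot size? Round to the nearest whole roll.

1,449 rolls

d = 59,430/250 = 237.7200 rolls/day;  effective holding cost H(1 − d/p) = 29.6·(1 − 237.7200/813) = 20.94500
Q* = √(2DS / H_eff) = √(2·59,430·370 / 20.94500) ≈ 1,449.03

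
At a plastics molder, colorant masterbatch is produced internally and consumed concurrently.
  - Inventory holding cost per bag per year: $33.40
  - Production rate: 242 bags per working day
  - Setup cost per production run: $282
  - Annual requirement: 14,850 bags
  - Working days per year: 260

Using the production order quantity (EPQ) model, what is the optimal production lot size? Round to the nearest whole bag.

573 bags

Daily demand d = 14,850/260 = 57.115; p = 242; 1 − d/p = 0.76399
EPQ = √(2DS / (H(1 − d/p)))
    = √(2 × 14,850 × 282 / (33.4 × 0.76399)) ≈ 572.91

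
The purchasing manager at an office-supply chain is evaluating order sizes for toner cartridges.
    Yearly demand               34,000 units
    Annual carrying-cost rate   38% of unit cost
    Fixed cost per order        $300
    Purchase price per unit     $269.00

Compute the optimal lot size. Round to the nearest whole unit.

447 units

H = i·C = 0.38 × $269 = $102.2200 per unit-year
2DS/H = 2·34,000·300/102.22 = 199,569.56
EOQ = √199,569.56 ≈ 446.73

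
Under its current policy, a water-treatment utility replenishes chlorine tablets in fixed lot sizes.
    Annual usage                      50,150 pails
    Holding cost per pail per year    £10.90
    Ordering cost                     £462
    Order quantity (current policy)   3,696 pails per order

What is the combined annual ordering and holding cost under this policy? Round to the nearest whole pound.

£26,412

Annual ordering cost = (D/Q)·S = (50,150/3,696) × 462 = £6,268.75
Annual holding cost  = (Q/2)·H = (3,696/2) × 10.9 = £20,143.20
Total = £6,268.75 + £20,143.20 = £26,411.95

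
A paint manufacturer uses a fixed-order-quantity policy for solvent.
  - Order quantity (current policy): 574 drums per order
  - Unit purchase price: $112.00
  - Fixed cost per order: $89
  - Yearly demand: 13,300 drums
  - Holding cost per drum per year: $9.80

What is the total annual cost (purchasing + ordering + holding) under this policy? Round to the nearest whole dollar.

$1,494,475

Orders/yr = 13,300/574 = 23.171; ordering cost = 23.171 × $89 = $2,062.20
Average inventory = 574/2 = 287; holding cost = 287 × $9.8 = $2,812.60
Purchase cost = D·C = 13,300 × 112 = $1,489,600.00
Total = $2,062.20 + $2,812.60 + $1,489,600.00 = $1,494,474.80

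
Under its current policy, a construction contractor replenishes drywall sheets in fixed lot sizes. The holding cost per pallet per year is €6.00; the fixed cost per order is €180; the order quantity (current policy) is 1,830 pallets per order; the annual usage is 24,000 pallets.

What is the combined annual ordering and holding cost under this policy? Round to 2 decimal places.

€7,850.66

Orders/yr = 24,000/1,830 = 13.115; ordering cost = 13.115 × €180 = €2,360.66
Average inventory = 1,830/2 = 915; holding cost = 915 × €6 = €5,490.00
Total = €2,360.66 + €5,490.00 = €7,850.66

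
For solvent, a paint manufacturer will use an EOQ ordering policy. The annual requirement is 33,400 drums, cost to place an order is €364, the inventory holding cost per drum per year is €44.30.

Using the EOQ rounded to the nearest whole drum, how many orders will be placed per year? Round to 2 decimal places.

45.07 orders per year

Q* = √(2·D·S / H) = √(2·33,400·364 / 44.3) = √548,875.8 ≈ 740.86 → Q = 741
N = D/Q = 33,400/741 ≈ 45.074 orders/yr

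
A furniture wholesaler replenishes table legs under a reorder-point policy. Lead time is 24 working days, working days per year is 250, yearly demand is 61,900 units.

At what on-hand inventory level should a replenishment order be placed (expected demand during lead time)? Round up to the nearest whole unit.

5,943 units

Daily demand d = 61,900 / 250 = 247.600 units/day
Demand during lead time = 247.600 × 24 = 5,942.40
Reorder point = 5,942.40 → round up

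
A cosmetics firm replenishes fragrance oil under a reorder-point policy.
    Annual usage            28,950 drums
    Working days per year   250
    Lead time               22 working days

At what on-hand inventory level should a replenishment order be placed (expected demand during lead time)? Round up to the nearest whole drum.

2,548 drums

Daily demand d = 28,950 / 250 = 115.800 drums/day
Demand during lead time = 115.800 × 22 = 2,547.60
Reorder point = 2,547.60 → round up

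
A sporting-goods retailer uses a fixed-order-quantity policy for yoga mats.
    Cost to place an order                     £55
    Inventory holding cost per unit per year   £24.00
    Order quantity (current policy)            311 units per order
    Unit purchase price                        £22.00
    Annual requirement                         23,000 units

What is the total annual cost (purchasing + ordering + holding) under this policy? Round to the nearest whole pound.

Ordering: D/Q × S = 23,000/311 × £55 = £4,067.52
Holding:  Q/2 × H = 311/2 × £24 = £3,732.00
Purchase cost = D·C = 23,000 × 22 = £506,000.00
Total = £4,067.52 + £3,732.00 + £506,000.00 = £513,799.52

£513,800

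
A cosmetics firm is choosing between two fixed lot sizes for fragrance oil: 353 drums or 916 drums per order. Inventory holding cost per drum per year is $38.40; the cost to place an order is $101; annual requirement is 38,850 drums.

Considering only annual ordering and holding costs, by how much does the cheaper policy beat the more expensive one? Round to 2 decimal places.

Annual cost at Q: ordering D·S/Q plus holding Q·H/2.
TC(353) = (38,850/353)×101 + (353/2)×38.4 = $17,893.32
TC(916) = (38,850/916)×101 + (916/2)×38.4 = $21,870.88
|ΔTC| = |$17,893.32 − $21,870.88| = $3,977.56

$3,977.56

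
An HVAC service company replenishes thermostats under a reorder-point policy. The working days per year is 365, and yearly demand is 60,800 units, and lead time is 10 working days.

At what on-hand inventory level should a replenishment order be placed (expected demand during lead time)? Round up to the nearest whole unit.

1,666 units

Daily demand d = 60,800 / 365 = 166.575 units/day
Demand during lead time = 166.575 × 10 = 1,665.75
Reorder point = 1,665.75 → round up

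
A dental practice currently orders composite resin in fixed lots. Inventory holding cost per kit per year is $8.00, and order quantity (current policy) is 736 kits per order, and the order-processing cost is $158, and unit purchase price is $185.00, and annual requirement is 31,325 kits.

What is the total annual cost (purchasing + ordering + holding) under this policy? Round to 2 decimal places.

Ordering: D/Q × S = 31,325/736 × $158 = $6,724.66
Holding:  Q/2 × H = 736/2 × $8 = $2,944.00
Purchase cost = D·C = 31,325 × 185 = $5,795,125.00
Total = $6,724.66 + $2,944.00 + $5,795,125.00 = $5,804,793.66

$5,804,793.66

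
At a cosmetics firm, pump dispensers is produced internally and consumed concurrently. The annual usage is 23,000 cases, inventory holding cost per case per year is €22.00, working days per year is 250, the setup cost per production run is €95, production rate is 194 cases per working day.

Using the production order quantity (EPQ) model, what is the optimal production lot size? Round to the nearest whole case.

Daily demand d = 23,000/250 = 92.000; p = 194; 1 − d/p = 0.52577
EPQ = √(2DS / (H(1 − d/p)))
    = √(2 × 23,000 × 95 / (22 × 0.52577)) ≈ 614.65

615 cases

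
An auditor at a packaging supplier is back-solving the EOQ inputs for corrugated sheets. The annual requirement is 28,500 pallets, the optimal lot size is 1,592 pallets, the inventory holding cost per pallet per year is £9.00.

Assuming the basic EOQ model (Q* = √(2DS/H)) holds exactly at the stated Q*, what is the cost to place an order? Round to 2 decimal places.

EOQ relation: Q² = 2DS/H, so rearrange for the unknown.
S = Q²H / (2D) = 1,592² × 9 / (2 × 28,500) = 400.1785

£400.18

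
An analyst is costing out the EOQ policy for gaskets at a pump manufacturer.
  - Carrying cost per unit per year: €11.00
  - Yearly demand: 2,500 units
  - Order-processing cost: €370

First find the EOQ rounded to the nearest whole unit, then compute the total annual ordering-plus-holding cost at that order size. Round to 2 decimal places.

2DS/H = 2·2,500·370/11 = 168,181.82
EOQ = √168,181.82 ≈ 410.10 → Q = 410 units
Ordering: D/Q × S = 2,500/410 × €370 = €2,256.10
Holding:  Q/2 × H = 410/2 × €11 = €2,255.00
Total = €2,256.10 + €2,255.00 = €4,511.10

€4,511.10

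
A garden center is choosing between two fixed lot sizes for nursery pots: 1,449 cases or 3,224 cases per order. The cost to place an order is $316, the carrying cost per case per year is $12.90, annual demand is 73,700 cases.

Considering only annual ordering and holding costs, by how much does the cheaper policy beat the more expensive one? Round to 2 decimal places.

For each Q, cost = (D/Q)·S + (Q/2)·H.
TC(1,449) = (73,700/1,449)×316 + (1,449/2)×12.9 = $25,418.65
TC(3,224) = (73,700/3,224)×316 + (3,224/2)×12.9 = $28,018.50
Lots of 1,449 are cheaper by $2,599.85.

$2,599.85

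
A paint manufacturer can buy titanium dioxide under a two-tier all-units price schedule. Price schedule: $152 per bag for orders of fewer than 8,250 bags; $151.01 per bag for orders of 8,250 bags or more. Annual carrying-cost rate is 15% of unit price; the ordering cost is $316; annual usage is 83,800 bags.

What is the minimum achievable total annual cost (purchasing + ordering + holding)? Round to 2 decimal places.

H₁ = 15%×$152 = $22.8000;  H₂ = 15%×$151.01 = $22.6515
EOQ₁ = √(2×83,800×316/22.8000) = 1,524.10  (< 8,250, feasible at tier 1)
EOQ₂ = √(2×83,800×316/22.6515) = 1,529.09  (< 8,250 → use Q = 8,250 at tier-2 price)
TC(tier 1 (EOQ₁), Q≈1,524.1) = $12,772,349.45
TC(tier 2, Q≈8,250.0) = $12,751,285.23
Minimum at tier 2: $12,751,285.23

$12,751,285.23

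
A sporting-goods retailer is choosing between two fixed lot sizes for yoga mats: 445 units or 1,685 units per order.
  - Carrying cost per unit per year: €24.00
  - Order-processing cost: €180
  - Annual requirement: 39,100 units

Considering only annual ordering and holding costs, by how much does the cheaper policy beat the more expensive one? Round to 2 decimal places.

TC(Q) = (D/Q)S + (Q/2)H
TC(445) = (39,100/445)×180 + (445/2)×24 = €21,155.73
TC(1,685) = (39,100/1,685)×180 + (1,685/2)×24 = €24,396.85
|ΔTC| = |€21,155.73 − €24,396.85| = €3,241.12

€3,241.12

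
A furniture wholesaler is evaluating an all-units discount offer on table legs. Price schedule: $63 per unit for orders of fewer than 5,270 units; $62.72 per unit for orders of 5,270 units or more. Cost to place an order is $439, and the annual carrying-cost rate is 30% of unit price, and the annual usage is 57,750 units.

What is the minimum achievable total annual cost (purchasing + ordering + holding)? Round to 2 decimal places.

$3,669,206.66

H₁ = 30%×$63 = $18.9000;  H₂ = 30%×$62.72 = $18.8160
EOQ₁ = √(2×57,750×439/18.9000) = 1,637.92  (< 5,270, feasible at tier 1)
EOQ₂ = √(2×57,750×439/18.8160) = 1,641.57  (< 5,270 → use Q = 5,270 at tier-2 price)
TC(tier 1 (EOQ₁), Q≈1,637.9) = $3,669,206.66
TC(tier 2, Q≈5,270.0) = $3,676,470.83
Minimum at tier 1 (EOQ₁): $3,669,206.66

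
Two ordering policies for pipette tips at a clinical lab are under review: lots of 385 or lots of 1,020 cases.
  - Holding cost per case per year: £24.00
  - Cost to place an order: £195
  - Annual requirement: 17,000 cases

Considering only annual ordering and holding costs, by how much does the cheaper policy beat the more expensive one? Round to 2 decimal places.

£2,259.61

TC(Q) = (D/Q)S + (Q/2)H
TC(385) = (17,000/385)×195 + (385/2)×24 = £13,230.39
TC(1,020) = (17,000/1,020)×195 + (1,020/2)×24 = £15,490.00
|ΔTC| = |£13,230.39 − £15,490.00| = £2,259.61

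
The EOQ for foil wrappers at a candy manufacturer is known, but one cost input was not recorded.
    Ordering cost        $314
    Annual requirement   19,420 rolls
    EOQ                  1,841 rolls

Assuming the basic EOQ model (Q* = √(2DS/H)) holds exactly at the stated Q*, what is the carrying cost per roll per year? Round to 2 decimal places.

EOQ relation: Q² = 2DS/H, so rearrange for the unknown.
H = 2DS / Q² = 2 × 19,420 × 314 / 1,841² = 3.5983

$3.60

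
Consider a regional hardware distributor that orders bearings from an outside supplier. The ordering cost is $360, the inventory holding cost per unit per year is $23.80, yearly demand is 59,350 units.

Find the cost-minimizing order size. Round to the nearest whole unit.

2DS/H = 2·59,350·360/23.8 = 1,795,462.18
EOQ = √1,795,462.18 ≈ 1,339.95

1,340 units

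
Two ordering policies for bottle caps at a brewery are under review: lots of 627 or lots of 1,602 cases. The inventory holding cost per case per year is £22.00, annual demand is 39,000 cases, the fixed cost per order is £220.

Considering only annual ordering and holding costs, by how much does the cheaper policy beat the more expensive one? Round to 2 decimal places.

TC(Q) = (D/Q)S + (Q/2)H
TC(627) = (39,000/627)×220 + (627/2)×22 = £20,581.21
TC(1,602) = (39,000/1,602)×220 + (1,602/2)×22 = £22,977.81
|ΔTC| = |£20,581.21 − £22,977.81| = £2,396.59

£2,396.59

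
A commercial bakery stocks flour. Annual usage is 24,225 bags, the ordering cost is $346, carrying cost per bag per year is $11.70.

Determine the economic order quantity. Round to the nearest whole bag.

Q* = √(2·D·S / H) = √(2·24,225·346 / 11.7) = √1,432,794.9 ≈ 1,196.99

1,197 bags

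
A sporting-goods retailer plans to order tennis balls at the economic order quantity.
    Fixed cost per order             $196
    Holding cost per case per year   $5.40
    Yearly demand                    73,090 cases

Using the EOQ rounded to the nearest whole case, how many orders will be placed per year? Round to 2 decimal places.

31.74 orders per year

2DS/H = 2·73,090·196/5.4 = 5,305,792.59
EOQ = √5,305,792.59 ≈ 2,303.43 → Q = 2,303
Orders per year = D/Q = 73,090 / 2,303 = 31.737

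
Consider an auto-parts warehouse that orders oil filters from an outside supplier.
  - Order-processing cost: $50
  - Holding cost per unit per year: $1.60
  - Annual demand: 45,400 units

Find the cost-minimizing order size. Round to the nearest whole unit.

2DS/H = 2·45,400·50/1.6 = 2,837,500.00
EOQ = √2,837,500.00 ≈ 1,684.49

1,684 units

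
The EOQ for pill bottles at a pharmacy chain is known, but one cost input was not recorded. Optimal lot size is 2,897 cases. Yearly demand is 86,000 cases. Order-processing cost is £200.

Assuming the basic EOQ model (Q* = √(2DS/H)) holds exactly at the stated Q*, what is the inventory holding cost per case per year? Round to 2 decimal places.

£4.10

Since Q* = (2DS/H)^½, squaring gives Q*²·H = 2DS.
H = 2DS / Q² = 2 × 86,000 × 200 / 2,897² = 4.0988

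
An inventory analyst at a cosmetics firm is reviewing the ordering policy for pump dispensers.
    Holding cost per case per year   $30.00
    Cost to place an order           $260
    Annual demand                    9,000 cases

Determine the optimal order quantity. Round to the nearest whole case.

Q* = √(2·D·S / H) = √(2·9,000·260 / 30) = √156,000.0 ≈ 394.97

395 cases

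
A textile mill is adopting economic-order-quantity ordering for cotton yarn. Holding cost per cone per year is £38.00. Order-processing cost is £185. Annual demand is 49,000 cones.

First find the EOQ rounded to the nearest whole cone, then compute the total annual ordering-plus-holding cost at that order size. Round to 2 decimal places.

£26,247.67

EOQ = √(2DS/H) = √(2 × 49,000 × 185 / 38)
    = √(477,105.26) ≈ 690.73 → Q = 691 cones
Ordering: D/Q × S = 49,000/691 × £185 = £13,118.67
Holding:  Q/2 × H = 691/2 × £38 = £13,129.00
Total = £13,118.67 + £13,129.00 = £26,247.67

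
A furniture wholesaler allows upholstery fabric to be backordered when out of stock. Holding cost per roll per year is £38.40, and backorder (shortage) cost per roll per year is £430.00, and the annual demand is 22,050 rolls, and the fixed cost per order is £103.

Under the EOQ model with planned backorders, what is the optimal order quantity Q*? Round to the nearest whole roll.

359 rolls

Basic EOQ = √(2·22,050·103/38.4) = 343.932
Backorder adjustment √((H+b)/b) = √((38.4+430)/430) = 1.0437
Q* = 343.932 × 1.0437 ≈ 358.96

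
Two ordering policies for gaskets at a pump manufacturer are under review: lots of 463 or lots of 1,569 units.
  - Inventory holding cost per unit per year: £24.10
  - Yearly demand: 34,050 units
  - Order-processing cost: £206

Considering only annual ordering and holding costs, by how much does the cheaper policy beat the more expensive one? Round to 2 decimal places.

Annual cost at Q: ordering D·S/Q plus holding Q·H/2.
TC(463) = (34,050/463)×206 + (463/2)×24.1 = £20,728.83
TC(1,569) = (34,050/1,569)×206 + (1,569/2)×24.1 = £23,377.00
|ΔTC| = |£20,728.83 − £23,377.00| = £2,648.18

£2,648.18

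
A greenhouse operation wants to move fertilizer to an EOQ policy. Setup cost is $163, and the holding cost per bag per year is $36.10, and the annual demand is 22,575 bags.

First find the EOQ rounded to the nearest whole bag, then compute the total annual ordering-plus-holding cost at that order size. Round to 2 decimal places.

$16,299.58

EOQ = √(2DS/H) = √(2 × 22,575 × 163 / 36.1)
    = √(203,862.88) ≈ 451.51 → Q = 452 bags
Orders/yr = 22,575/452 = 49.945; ordering cost = 49.945 × $163 = $8,140.98
Average inventory = 452/2 = 226; holding cost = 226 × $36.1 = $8,158.60
Total = $8,140.98 + $8,158.60 = $16,299.58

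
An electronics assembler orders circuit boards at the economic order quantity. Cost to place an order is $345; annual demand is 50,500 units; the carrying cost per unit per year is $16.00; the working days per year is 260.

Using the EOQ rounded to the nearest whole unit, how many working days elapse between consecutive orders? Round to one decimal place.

Q* = √(2·D·S / H) = √(2·50,500·345 / 16) = √2,177,812.5 ≈ 1,475.74 → Q = 1,476 units
T = Q/D × 260 days = 1,476/50,500 × 260 = 7.599 days

7.6 days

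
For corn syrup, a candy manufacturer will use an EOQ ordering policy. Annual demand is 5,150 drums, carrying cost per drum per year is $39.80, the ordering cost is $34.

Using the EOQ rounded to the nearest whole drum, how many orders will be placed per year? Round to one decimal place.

54.8 orders per year

2DS/H = 2·5,150·34/39.8 = 8,798.99
EOQ = √8,798.99 ≈ 93.80 → Q = 94
Orders per year = D/Q = 5,150 / 94 = 54.787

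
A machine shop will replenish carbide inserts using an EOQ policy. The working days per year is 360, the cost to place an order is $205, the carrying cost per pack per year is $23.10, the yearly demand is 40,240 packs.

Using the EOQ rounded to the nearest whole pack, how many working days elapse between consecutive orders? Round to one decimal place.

Q* = √(2·D·S / H) = √(2·40,240·205 / 23.1) = √714,216.5 ≈ 845.11 → Q = 845 packs
Days between orders = 360 / (D/Q) = 360 / 47.621 ≈ 7.560

7.6 days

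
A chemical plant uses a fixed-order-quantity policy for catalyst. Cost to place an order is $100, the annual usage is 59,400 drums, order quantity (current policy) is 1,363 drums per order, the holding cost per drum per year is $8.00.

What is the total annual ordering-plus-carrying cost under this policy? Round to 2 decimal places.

$9,810.03

Annual ordering cost = (D/Q)·S = (59,400/1,363) × 100 = $4,358.03
Annual holding cost  = (Q/2)·H = (1,363/2) × 8 = $5,452.00
Total = $4,358.03 + $5,452.00 = $9,810.03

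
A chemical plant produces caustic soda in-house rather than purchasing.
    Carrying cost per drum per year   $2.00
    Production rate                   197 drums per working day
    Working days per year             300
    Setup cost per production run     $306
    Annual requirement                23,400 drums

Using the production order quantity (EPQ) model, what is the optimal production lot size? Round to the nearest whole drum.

3,443 drums

Daily demand d = 23,400/300 = 78.000; p = 197; 1 − d/p = 0.60406
EPQ = √(2DS / (H(1 − d/p)))
    = √(2 × 23,400 × 306 / (2 × 0.60406)) ≈ 3,442.93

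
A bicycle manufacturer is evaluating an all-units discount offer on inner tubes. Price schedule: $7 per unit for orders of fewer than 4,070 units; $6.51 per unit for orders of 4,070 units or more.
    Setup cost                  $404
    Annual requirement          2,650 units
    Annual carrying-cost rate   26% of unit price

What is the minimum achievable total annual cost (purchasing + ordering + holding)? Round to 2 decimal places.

$20,524.08

H₁ = 26%×$7 = $1.8200;  H₂ = 26%×$6.51 = $1.6926
EOQ₁ = √(2×2,650×404/1.8200) = 1,084.66  (< 4,070, feasible at tier 1)
EOQ₂ = √(2×2,650×404/1.6926) = 1,124.74  (< 4,070 → use Q = 4,070 at tier-2 price)
TC(tier 1 (EOQ₁), Q≈1,084.7) = $20,524.08
TC(tier 2, Q≈4,070.0) = $20,958.99
Minimum at tier 1 (EOQ₁): $20,524.08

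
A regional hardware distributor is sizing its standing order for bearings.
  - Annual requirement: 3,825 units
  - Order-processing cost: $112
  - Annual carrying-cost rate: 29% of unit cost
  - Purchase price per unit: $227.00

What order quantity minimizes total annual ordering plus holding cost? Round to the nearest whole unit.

114 units

Holding cost per unit per year: H = 29% × $227 = $65.8300
EOQ = √(2DS/H) = √(2 × 3,825 × 112 / 65.83)
    = √(13,015.34) ≈ 114.08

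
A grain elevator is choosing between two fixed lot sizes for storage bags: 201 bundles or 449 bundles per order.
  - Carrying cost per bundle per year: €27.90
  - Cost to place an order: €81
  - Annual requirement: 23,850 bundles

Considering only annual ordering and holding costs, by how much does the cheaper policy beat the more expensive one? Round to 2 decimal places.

€1,849.03

Annual cost at Q: ordering D·S/Q plus holding Q·H/2.
TC(201) = (23,850/201)×81 + (201/2)×27.9 = €12,415.14
TC(449) = (23,850/449)×81 + (449/2)×27.9 = €10,566.11
Lots of 449 are cheaper by €1,849.03.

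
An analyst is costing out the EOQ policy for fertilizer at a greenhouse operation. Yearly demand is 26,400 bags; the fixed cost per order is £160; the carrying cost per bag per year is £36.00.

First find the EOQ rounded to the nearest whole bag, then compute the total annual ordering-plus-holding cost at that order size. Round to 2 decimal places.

EOQ = √(2DS/H) = √(2 × 26,400 × 160 / 36)
    = √(234,666.67) ≈ 484.42 → Q = 484 bags
Annual ordering cost = (D/Q)·S = (26,400/484) × 160 = £8,727.27
Annual holding cost  = (Q/2)·H = (484/2) × 36 = £8,712.00
Total = £8,727.27 + £8,712.00 = £17,439.27

£17,439.27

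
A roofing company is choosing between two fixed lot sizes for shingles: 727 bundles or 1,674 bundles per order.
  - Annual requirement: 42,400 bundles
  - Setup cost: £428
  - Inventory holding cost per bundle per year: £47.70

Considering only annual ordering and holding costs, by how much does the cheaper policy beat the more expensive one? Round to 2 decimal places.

£8,464.81

Annual cost at Q: ordering D·S/Q plus holding Q·H/2.
TC(727) = (42,400/727)×428 + (727/2)×47.7 = £42,300.71
TC(1,674) = (42,400/1,674)×428 + (1,674/2)×47.7 = £50,765.52
Lots of 727 are cheaper by £8,464.81.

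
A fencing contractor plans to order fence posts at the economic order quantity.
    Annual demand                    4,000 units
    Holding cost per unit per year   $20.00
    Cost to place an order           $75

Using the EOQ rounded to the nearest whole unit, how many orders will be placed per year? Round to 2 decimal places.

EOQ = √(2DS/H) = √(2 × 4,000 × 75 / 20)
    = √(30,000.00) ≈ 173.21 → Q = 173
Orders per year = D/Q = 4,000 / 173 = 23.121

23.12 orders per year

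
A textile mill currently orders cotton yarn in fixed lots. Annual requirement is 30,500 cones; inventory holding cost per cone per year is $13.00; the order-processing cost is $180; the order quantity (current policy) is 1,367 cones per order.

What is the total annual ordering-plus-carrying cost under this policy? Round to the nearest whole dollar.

$12,902

Ordering: D/Q × S = 30,500/1,367 × $180 = $4,016.09
Holding:  Q/2 × H = 1,367/2 × $13 = $8,885.50
Total = $4,016.09 + $8,885.50 = $12,901.59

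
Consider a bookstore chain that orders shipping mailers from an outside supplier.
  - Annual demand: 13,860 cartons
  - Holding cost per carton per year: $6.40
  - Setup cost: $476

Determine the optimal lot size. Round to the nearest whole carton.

1,436 cartons

EOQ = √(2DS/H) = √(2 × 13,860 × 476 / 6.4)
    = √(2,061,675.00) ≈ 1,435.85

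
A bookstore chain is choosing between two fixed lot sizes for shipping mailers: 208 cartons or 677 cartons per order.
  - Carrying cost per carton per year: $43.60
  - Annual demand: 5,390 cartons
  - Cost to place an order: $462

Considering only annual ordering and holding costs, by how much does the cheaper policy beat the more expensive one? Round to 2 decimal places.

Annual cost at Q: ordering D·S/Q plus holding Q·H/2.
TC(208) = (5,390/208)×462 + (208/2)×43.6 = $16,506.42
TC(677) = (5,390/677)×462 + (677/2)×43.6 = $18,436.86
|ΔTC| = |$16,506.42 − $18,436.86| = $1,930.44

$1,930.44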